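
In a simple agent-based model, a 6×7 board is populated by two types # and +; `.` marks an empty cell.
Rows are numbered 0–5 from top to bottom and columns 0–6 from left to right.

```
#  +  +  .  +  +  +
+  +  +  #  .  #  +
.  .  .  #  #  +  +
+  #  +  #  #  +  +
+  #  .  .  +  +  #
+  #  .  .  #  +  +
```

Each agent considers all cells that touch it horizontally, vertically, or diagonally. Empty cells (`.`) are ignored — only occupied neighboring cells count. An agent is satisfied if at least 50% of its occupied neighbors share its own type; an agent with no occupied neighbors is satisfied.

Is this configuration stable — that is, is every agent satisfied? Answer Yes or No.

No

(0,0)# 0/3 not
(0,1)+ 4/5 satisfied
(0,2)+ 3/4 satisfied
(0,4)+ 1/3 not
(0,5)+ 3/4 satisfied
(0,6)+ 2/3 satisfied
(1,0)+ 2/3 satisfied
(1,1)+ 4/5 satisfied
(1,2)+ 3/5 satisfied
(1,3)# 2/5 not
(1,5)# 1/7 not
(1,6)+ 4/5 satisfied
(2,3)# 4/6 satisfied
(2,4)# 5/7 satisfied
(2,5)+ 4/7 satisfied
(2,6)+ 4/5 satisfied
(3,0)+ 1/3 not
(3,1)# 1/4 not
(3,2)+ 0/4 not
(3,3)# 3/5 satisfied
(3,4)# 3/7 not
(3,5)+ 5/8 satisfied
(3,6)+ 4/5 satisfied
(4,0)+ 2/5 not
(4,1)# 2/6 not
(4,4)+ 3/6 satisfied
(4,5)+ 5/8 satisfied
(4,6)# 0/5 not
(5,0)+ 1/3 not
(5,1)# 1/3 not
(5,4)# 0/3 not
(5,5)+ 3/5 satisfied
(5,6)+ 2/3 satisfied
For instance (0,0) has only 0/3 same-type neighbors, below 1/2.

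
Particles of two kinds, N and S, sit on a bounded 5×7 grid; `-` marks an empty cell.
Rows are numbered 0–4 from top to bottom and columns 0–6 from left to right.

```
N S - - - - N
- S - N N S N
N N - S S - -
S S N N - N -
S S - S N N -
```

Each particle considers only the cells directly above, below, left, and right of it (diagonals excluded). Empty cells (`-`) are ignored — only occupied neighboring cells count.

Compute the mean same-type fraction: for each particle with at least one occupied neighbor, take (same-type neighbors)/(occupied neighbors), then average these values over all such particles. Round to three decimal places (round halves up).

0.523

(0,0)N 0/1
(0,1)S 1/2
(0,6)N 1/1
(1,1)S 1/2
(1,3)N 1/2
(1,4)N 1/3
(1,5)S 0/2
(1,6)N 1/2
(2,0)N 1/2
(2,1)N 1/3
(2,3)S 1/3
(2,4)S 1/2
(3,0)S 2/3
(3,1)S 2/4
(3,2)N 1/2
(3,3)N 1/3
(3,5)N 1/1
(4,0)S 2/2
(4,1)S 2/2
(4,3)S 0/2
(4,4)N 1/2
(4,5)N 2/2
Sum over 22 particles: 0/1 + 1/2 + 1/1 + 1/2 + 1/2 + 1/3 + 0/2 + 1/2 + 1/2 + 1/3 + 1/3 + 1/2 + 2/3 + 2/4 + 1/2 + 1/3 + 1/1 + 2/2 + 2/2 + 0/2 + 1/2 + 2/2 = 23/2; mean = 23/2 ÷ 22 = 23/44 = 0.522727… → 0.523.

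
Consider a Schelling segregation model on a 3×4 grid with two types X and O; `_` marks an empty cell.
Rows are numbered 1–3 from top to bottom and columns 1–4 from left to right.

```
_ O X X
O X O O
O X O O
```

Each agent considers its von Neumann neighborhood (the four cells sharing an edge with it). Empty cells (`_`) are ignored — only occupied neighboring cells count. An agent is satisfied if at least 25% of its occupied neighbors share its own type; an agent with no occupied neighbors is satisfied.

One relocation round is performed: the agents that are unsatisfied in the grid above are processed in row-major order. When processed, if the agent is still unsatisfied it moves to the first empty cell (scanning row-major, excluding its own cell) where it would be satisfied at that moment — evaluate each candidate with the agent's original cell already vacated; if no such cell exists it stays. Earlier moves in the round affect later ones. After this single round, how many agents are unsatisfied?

Initially unsatisfied (in order): (1,2).
  (1,2) → (1,1).
Resulting grid:
O _ X X
O X O O
O X O O
All satisfied now.

0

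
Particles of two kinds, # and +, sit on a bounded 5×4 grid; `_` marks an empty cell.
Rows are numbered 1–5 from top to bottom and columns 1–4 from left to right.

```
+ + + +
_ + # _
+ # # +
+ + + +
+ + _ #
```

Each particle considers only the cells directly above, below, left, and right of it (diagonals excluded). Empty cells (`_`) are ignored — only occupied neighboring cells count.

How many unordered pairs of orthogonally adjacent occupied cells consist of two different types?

8

Scan each occupied cell's neighbors to the right and below so each pair is counted once.
Row 1: +(1,1)–+(1,2)= +(1,2)–+(1,3)= +(1,2)–+(2,2)= +(1,3)–+(1,4)= +(1,3)–#(2,3)≠  → 1/5 unlike.
Row 2: +(2,2)–#(2,3)≠ +(2,2)–#(3,2)≠ #(2,3)–#(3,3)=  → 2/3 unlike.
Row 3: +(3,1)–#(3,2)≠ +(3,1)–+(4,1)= #(3,2)–#(3,3)= #(3,2)–+(4,2)≠ #(3,3)–+(3,4)≠ #(3,3)–+(4,3)≠ +(3,4)–+(4,4)=  → 4/7 unlike.
Row 4: +(4,1)–+(4,2)= +(4,1)–+(5,1)= +(4,2)–+(4,3)= +(4,2)–+(5,2)= +(4,3)–+(4,4)= +(4,4)–#(5,4)≠  → 1/6 unlike.
Row 5: +(5,1)–+(5,2)=  → 0/1 unlike.
Total adjacent occupied pairs: 22; unlike-type pairs: 8.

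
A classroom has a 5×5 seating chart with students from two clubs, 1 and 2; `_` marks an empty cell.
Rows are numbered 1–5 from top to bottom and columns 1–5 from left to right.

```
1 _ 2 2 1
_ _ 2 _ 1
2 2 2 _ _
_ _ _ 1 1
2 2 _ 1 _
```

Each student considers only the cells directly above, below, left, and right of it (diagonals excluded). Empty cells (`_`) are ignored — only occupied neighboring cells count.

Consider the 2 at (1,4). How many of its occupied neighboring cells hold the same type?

1

Occupied neighbors of (1,4): (1,3)=2, (1,5)=1.
Same type (2): 1 of 2.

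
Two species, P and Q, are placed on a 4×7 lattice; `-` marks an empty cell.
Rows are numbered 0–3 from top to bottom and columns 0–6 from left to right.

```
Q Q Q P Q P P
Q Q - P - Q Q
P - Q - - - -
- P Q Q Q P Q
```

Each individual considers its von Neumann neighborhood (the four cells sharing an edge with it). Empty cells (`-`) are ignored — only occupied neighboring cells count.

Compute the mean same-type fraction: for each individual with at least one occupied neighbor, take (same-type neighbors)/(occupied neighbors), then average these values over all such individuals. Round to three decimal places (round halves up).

0.525

(0,0)Q 2/2
(0,1)Q 3/3
(0,2)Q 1/2
(0,3)P 1/3
(0,4)Q 0/2
(0,5)P 1/3
(0,6)P 1/2
(1,0)Q 2/3
(1,1)Q 2/2
(1,3)P 1/1
(1,5)Q 1/2
(1,6)Q 1/2
(2,0)P 0/1
(2,2)Q 1/1
(3,1)P 0/1
(3,2)Q 2/3
(3,3)Q 2/2
(3,4)Q 1/2
(3,5)P 0/2
(3,6)Q 0/1
Sum over 20 individuals: 2/2 + 3/3 + 1/2 + 1/3 + 0/2 + 1/3 + 1/2 + 2/3 + 2/2 + 1/1 + 1/2 + 1/2 + 0/1 + 1/1 + 0/1 + 2/3 + 2/2 + 1/2 + 0/2 + 0/1 = 21/2; mean = 21/2 ÷ 20 = 21/40 = 0.525 → 0.525.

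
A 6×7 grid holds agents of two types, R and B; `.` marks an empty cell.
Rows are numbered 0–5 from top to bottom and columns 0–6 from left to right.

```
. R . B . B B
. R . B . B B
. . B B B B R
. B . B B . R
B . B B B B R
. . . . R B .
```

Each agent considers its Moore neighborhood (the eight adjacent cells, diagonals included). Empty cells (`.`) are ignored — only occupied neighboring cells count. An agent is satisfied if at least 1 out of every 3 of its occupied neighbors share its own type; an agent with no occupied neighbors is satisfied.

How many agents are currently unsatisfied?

(0,1)R 1/1 ✓
(0,3)B 1/1 ✓
(0,5)B 3/3 ✓
(0,6)B 3/3 ✓
(1,1)R 1/2 ✓
(1,3)B 4/4 ✓
(1,5)B 5/6 ✓
(1,6)B 4/5 ✓
(2,2)B 4/5 ✓
(2,3)B 5/5 ✓
(2,4)B 6/6 ✓
(2,5)B 4/6 ✓
(2,6)R 1/4 ✗
(3,1)B 3/3 ✓
(3,3)B 7/7 ✓
(3,4)B 7/7 ✓
(3,6)R 2/4 ✓
(4,0)B 1/1 ✓
(4,2)B 3/3 ✓
(4,3)B 4/5 ✓
(4,4)B 5/6 ✓
(4,5)B 3/6 ✓
(4,6)R 1/3 ✓
(5,4)R 0/4 ✗
(5,5)B 2/4 ✓
Unsatisfied: (2,6), (5,4) — 2 in total.

2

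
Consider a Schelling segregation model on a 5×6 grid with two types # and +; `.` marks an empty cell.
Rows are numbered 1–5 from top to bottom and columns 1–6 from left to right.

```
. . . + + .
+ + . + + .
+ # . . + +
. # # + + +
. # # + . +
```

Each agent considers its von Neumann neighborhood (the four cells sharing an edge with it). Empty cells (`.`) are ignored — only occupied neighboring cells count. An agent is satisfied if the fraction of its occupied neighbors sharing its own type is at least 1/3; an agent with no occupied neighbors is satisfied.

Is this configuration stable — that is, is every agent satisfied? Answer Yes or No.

Row 1: (1,4)+ 2/2 satisfied · (1,5)+ 2/2 satisfied
Row 2: (2,1)+ 2/2 satisfied · (2,2)+ 1/2 satisfied · (2,4)+ 2/2 satisfied · (2,5)+ 3/3 satisfied
Row 3: (3,1)+ 1/2 satisfied · (3,2)# 1/3 satisfied · (3,5)+ 3/3 satisfied · (3,6)+ 2/2 satisfied
Row 4: (4,2)# 3/3 satisfied · (4,3)# 2/3 satisfied · (4,4)+ 2/3 satisfied · (4,5)+ 3/3 satisfied · (4,6)+ 3/3 satisfied
Row 5: (5,2)# 2/2 satisfied · (5,3)# 2/3 satisfied · (5,4)+ 1/2 satisfied · (5,6)+ 1/1 satisfied
All meet the threshold, so the configuration is stable.

Yes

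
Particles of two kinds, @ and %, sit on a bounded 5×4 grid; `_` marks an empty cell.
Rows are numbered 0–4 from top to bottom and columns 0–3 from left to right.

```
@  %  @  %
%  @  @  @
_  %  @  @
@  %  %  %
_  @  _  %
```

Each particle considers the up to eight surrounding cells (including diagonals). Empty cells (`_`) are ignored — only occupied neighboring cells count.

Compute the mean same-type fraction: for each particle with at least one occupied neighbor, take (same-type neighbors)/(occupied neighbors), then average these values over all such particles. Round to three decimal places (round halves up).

(0,0)@ 1/3
(0,1)% 1/5
(0,2)@ 3/5
(0,3)% 0/3
(1,0)% 2/4
(1,1)@ 4/7
(1,2)@ 5/8
(1,3)@ 4/5
(2,1)% 3/7
(2,2)@ 4/8
(2,3)@ 3/5
(3,0)@ 1/3
(3,1)% 2/5
(3,2)% 4/7
(3,3)% 2/4
(4,1)@ 1/3
(4,3)% 2/2
Sum over 17 particles: 1/3 + 1/5 + 3/5 + 0/3 + 2/4 + 4/7 + 5/8 + 4/5 + 3/7 + 4/8 + 3/5 + 1/3 + 2/5 + 4/7 + 2/4 + 1/3 + 2/2 = 2323/280; mean = 2323/280 ÷ 17 = 2323/4760 = 0.488025… → 0.488.

0.488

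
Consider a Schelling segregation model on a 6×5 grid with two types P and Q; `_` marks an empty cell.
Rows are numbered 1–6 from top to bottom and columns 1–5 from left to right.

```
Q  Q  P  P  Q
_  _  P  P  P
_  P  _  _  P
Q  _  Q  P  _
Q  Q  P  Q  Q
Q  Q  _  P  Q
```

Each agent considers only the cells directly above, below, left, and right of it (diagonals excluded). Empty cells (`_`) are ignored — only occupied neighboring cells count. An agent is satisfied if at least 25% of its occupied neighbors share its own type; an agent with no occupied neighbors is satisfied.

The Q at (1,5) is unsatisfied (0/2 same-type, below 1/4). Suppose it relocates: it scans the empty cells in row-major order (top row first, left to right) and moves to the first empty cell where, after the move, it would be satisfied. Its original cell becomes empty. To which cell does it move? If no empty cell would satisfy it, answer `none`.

(2,1)

Vacating (1,5). Empty cells in order:
  (2,1): 1/1 same-type → satisfied — stop here.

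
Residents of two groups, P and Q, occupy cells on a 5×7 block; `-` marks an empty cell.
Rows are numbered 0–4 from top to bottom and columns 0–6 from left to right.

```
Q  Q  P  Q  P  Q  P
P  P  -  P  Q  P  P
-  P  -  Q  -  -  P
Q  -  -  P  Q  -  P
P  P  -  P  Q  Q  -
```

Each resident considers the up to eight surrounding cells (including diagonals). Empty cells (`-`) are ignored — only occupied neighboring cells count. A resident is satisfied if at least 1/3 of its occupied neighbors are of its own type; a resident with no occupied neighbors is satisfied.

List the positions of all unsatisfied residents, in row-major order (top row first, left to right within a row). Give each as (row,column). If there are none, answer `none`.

(0,1), (0,3), (0,5), (3,0), (3,3)

(0,0)Q 1/3 ok
(0,1)Q 1/4 unhappy
(0,2)P 2/4 ok
(0,3)Q 1/4 unhappy
(0,4)P 2/5 ok
(0,5)Q 1/5 unhappy
(0,6)P 2/3 ok
(1,0)P 2/4 ok
(1,1)P 3/5 ok
(1,3)P 2/5 ok
(1,4)Q 3/6 ok
(1,5)P 4/6 ok
(1,6)P 3/4 ok
(2,1)P 2/3 ok
(2,3)Q 2/4 ok
(2,6)P 3/3 ok
(3,0)Q 0/3 unhappy
(3,3)P 1/4 unhappy
(3,4)Q 3/5 ok
(3,6)P 1/2 ok
(4,0)P 1/2 ok
(4,1)P 1/2 ok
(4,3)P 1/3 ok
(4,4)Q 2/4 ok
(4,5)Q 2/3 ok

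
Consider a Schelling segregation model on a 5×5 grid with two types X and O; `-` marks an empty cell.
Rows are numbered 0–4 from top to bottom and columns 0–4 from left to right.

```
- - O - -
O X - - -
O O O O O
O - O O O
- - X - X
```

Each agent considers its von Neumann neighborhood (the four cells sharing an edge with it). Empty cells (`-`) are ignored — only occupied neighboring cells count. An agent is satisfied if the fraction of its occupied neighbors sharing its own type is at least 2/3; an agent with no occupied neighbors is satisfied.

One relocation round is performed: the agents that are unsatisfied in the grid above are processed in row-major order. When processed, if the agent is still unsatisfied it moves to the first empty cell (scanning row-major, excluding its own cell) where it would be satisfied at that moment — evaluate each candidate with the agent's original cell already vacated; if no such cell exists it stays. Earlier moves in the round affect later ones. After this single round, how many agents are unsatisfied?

1

Initially unsatisfied (in order): (1,0), (1,1), (4,2), (4,4).
  (1,0) → (0,0).
  (1,1) → (0,4).
  (4,2) → (4,1).
  (4,4): no empty cell satisfies it; stays.
Resulting grid:
O - O - X
- - - - -
O O O O O
O - O O O
- X - - X
Unsatisfied now: (4,4).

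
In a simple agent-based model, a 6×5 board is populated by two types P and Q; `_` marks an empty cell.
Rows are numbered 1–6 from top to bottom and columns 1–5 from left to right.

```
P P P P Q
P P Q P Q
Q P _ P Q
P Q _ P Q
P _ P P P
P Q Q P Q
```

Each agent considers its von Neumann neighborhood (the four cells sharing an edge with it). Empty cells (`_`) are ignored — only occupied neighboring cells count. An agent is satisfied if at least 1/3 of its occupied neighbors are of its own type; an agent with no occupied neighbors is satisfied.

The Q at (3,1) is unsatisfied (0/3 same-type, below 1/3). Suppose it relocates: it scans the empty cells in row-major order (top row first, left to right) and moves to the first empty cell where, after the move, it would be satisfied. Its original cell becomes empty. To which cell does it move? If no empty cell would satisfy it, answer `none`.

Vacating (3,1). Empty cells in order:
  (3,3): 1/3 same-type → satisfied — stop here.

(3,3)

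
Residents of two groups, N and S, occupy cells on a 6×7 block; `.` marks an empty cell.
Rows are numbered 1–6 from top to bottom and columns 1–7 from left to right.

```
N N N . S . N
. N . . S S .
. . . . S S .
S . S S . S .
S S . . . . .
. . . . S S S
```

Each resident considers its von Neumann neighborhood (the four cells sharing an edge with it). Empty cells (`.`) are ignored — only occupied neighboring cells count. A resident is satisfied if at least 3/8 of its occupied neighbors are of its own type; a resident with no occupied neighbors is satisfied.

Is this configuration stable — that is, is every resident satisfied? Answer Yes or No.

Yes

Row 1: (1,1)N 1/1 ok · (1,2)N 3/3 ok · (1,3)N 1/1 ok · (1,5)S 1/1 ok · (1,7)N 0/0 ok
Row 2: (2,2)N 1/1 ok · (2,5)S 3/3 ok · (2,6)S 2/2 ok
Row 3: (3,5)S 2/2 ok · (3,6)S 3/3 ok
Row 4: (4,1)S 1/1 ok · (4,3)S 1/1 ok · (4,4)S 1/1 ok · (4,6)S 1/1 ok
Row 5: (5,1)S 2/2 ok · (5,2)S 1/1 ok
Row 6: (6,5)S 1/1 ok · (6,6)S 2/2 ok · (6,7)S 1/1 ok
All meet the threshold, so the configuration is stable.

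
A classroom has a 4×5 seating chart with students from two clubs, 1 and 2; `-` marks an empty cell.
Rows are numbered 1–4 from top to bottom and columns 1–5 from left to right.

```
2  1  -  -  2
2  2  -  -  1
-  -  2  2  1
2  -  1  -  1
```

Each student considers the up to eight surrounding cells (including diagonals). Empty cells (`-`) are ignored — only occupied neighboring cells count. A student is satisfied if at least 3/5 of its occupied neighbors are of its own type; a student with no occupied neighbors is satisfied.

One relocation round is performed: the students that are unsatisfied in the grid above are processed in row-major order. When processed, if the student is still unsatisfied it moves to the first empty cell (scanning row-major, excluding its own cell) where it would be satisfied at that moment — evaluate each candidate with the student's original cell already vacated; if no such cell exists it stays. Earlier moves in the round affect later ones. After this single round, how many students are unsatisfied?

2

Initially unsatisfied (in order): (1,2), (1,5), (2,5), (3,4), (4,3), (4,5).
  (1,2) → (4,4).
  (1,5) → (1,2).
  (2,5) → (1,4).
  (3,4) → (1,3).
  (4,3) → (1,5).
  (4,5): now satisfied by earlier moves; stays.
Resulting grid:
2 2 2 1 1
2 2 - - -
- - 2 - 1
2 - - 1 1
Unsatisfied now: (1,4), (3,3).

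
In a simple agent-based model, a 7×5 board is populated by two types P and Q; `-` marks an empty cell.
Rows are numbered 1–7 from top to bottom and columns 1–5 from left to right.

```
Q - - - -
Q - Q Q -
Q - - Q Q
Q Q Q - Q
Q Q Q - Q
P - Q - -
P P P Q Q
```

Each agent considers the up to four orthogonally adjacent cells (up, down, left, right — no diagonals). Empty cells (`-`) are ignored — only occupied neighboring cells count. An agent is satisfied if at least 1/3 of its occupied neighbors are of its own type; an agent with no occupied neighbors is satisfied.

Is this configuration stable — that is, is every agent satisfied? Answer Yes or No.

Row 1: (1,1)Q 1/1 ✓
Row 2: (2,1)Q 2/2 ✓ · (2,3)Q 1/1 ✓ · (2,4)Q 2/2 ✓
Row 3: (3,1)Q 2/2 ✓ · (3,4)Q 2/2 ✓ · (3,5)Q 2/2 ✓
Row 4: (4,1)Q 3/3 ✓ · (4,2)Q 3/3 ✓ · (4,3)Q 2/2 ✓ · (4,5)Q 2/2 ✓
Row 5: (5,1)Q 2/3 ✓ · (5,2)Q 3/3 ✓ · (5,3)Q 3/3 ✓ · (5,5)Q 1/1 ✓
Row 6: (6,1)P 1/2 ✓ · (6,3)Q 1/2 ✓
Row 7: (7,1)P 2/2 ✓ · (7,2)P 2/2 ✓ · (7,3)P 1/3 ✓ · (7,4)Q 1/2 ✓ · (7,5)Q 1/1 ✓
All meet the threshold, so the configuration is stable.

Yes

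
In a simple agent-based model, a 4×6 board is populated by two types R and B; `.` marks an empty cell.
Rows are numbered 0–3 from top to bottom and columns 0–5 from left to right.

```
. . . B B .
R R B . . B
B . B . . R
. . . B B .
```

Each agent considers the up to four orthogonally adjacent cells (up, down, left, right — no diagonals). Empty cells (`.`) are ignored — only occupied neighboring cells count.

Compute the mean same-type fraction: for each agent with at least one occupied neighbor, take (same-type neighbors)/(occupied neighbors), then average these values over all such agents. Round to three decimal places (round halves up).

(0,3)B 1/1
(0,4)B 1/1
(1,0)R 1/2
(1,1)R 1/2
(1,2)B 1/2
(1,5)B 0/1
(2,0)B 0/1
(2,2)B 1/1
(2,5)R 0/1
(3,3)B 1/1
(3,4)B 1/1
Sum over 11 agents: 1/1 + 1/1 + 1/2 + 1/2 + 1/2 + 0/1 + 0/1 + 1/1 + 0/1 + 1/1 + 1/1 = 13/2; mean = 13/2 ÷ 11 = 13/22 = 0.590909… → 0.591.

0.591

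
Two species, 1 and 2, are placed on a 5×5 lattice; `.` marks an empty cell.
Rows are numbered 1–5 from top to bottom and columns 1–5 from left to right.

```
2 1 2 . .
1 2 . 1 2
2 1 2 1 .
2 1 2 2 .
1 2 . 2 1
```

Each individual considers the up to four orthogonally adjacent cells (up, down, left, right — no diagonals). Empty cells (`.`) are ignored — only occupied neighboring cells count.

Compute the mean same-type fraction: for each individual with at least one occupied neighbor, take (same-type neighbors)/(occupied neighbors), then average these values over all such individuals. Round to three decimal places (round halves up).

0.219

(1,1)2 0/2
(1,2)1 0/3
(1,3)2 0/1
(2,1)1 0/3
(2,2)2 0/3
(2,4)1 1/2
(2,5)2 0/1
(3,1)2 1/3
(3,2)1 1/4
(3,3)2 1/3
(3,4)1 1/3
(4,1)2 1/3
(4,2)1 1/4
(4,3)2 2/3
(4,4)2 2/3
(5,1)1 0/2
(5,2)2 0/2
(5,4)2 1/2
(5,5)1 0/1
Sum over 19 individuals: 0/2 + 0/3 + 0/1 + 0/3 + 0/3 + 1/2 + 0/1 + 1/3 + 1/4 + 1/3 + 1/3 + 1/3 + 1/4 + 2/3 + 2/3 + 0/2 + 0/2 + 1/2 + 0/1 = 25/6; mean = 25/6 ÷ 19 = 25/114 = 0.219298… → 0.219.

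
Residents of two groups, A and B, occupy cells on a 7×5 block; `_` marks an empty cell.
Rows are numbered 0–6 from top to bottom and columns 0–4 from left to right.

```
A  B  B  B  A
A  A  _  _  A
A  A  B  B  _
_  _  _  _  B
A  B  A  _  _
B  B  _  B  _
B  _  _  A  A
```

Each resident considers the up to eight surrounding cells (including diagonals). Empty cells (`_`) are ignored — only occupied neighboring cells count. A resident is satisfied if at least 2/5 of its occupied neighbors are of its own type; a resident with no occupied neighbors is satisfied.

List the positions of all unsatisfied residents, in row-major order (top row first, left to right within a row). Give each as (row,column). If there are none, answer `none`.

(0,1), (0,3), (1,4), (2,2), (4,0), (4,2), (5,3)

Row 0: (0,0)A 2/3 ok · (0,1)B 1/4 unhappy · (0,2)B 2/3 ok · (0,3)B 1/3 unhappy · (0,4)A 1/2 ok
Row 1: (1,0)A 4/5 ok · (1,1)A 4/7 ok · (1,4)A 1/3 unhappy
Row 2: (2,0)A 3/3 ok · (2,1)A 3/4 ok · (2,2)B 1/3 unhappy · (2,3)B 2/3 ok
Row 3: (3,4)B 1/1 ok
Row 4: (4,0)A 0/3 unhappy · (4,1)B 2/4 ok · (4,2)A 0/3 unhappy
Row 5: (5,0)B 3/4 ok · (5,1)B 3/5 ok · (5,3)B 0/3 unhappy
Row 6: (6,0)B 2/2 ok · (6,3)A 1/2 ok · (6,4)A 1/2 ok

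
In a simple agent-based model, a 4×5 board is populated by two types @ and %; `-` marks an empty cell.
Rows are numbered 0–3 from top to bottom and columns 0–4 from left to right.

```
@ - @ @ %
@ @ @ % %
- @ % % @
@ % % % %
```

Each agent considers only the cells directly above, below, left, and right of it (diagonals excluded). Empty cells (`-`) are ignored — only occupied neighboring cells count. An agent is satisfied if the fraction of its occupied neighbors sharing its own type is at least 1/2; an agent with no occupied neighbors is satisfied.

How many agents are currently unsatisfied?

Row 0: (0,0)@ 1/1 ok · (0,2)@ 2/2 ok · (0,3)@ 1/3 unhappy · (0,4)% 1/2 ok
Row 1: (1,0)@ 2/2 ok · (1,1)@ 3/3 ok · (1,2)@ 2/4 ok · (1,3)% 2/4 ok · (1,4)% 2/3 ok
Row 2: (2,1)@ 1/3 unhappy · (2,2)% 2/4 ok · (2,3)% 3/4 ok · (2,4)@ 0/3 unhappy
Row 3: (3,0)@ 0/1 unhappy · (3,1)% 1/3 unhappy · (3,2)% 3/3 ok · (3,3)% 3/3 ok · (3,4)% 1/2 ok
Unsatisfied: (0,3), (2,1), (2,4), (3,0), (3,1) — 5 in total.

5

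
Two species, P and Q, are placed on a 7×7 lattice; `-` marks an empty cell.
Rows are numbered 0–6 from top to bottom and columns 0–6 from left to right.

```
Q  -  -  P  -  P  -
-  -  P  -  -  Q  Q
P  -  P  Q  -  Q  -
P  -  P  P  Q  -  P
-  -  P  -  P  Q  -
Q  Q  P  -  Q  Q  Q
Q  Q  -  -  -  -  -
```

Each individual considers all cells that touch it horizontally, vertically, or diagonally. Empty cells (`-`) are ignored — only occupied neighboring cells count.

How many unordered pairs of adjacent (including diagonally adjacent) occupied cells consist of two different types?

Scan each occupied cell's neighbors to the right and below (and the two forward diagonals) so each pair is counted once.
From row 0: 2 unlike of 3 pairs (running 2/3).
From row 1: 1 unlike of 5 pairs (running 3/8).
From row 2: 4 unlike of 9 pairs (running 7/17).
From row 3: 3 unlike of 8 pairs (running 10/25).
From row 4: 4 unlike of 8 pairs (running 14/33).
From row 5: 2 unlike of 9 pairs (running 16/42).
From row 6: 0 unlike of 1 pairs (running 16/43).
Total adjacent occupied pairs: 43; unlike-type pairs: 16.

16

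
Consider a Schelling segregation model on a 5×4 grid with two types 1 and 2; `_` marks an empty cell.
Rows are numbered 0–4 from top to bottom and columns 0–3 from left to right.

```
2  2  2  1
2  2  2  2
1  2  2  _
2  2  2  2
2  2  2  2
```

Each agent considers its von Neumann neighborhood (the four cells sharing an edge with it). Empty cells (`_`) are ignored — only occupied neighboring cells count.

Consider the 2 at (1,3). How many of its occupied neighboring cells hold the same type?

1

Occupied neighbors of (1,3): (0,3)=1, (1,2)=2.
Same type (2): 1 of 2.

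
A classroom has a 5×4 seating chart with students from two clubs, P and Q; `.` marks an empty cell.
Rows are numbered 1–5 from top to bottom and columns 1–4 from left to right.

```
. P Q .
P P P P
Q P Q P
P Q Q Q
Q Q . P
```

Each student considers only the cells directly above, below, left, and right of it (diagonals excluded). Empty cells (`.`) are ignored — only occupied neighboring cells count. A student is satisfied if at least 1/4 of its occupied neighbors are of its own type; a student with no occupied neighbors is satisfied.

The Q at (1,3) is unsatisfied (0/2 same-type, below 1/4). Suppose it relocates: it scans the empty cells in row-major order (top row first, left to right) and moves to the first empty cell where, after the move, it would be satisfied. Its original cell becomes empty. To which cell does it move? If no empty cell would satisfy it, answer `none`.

Vacating (1,3). Empty cells in order:
  (1,1): 0/2 same-type → still unsatisfied.
  (1,4): 0/1 same-type → still unsatisfied.
  (5,3): 2/3 same-type → satisfied — stop here.

(5,3)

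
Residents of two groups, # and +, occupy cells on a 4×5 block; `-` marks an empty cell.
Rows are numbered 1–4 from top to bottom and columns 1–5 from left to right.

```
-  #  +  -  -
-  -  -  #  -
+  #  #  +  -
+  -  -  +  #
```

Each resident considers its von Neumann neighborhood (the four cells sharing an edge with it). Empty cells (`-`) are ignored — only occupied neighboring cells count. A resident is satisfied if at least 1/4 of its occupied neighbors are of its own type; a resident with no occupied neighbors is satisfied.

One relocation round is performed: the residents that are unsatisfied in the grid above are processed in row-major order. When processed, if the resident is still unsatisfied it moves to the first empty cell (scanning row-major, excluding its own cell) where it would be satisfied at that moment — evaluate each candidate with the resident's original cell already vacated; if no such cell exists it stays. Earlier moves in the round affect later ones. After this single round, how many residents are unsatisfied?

Initially unsatisfied (in order): (1,2), (1,3), (2,4), (4,5).
  (1,2) → (1,1).
  (1,3): now satisfied by earlier moves; stays.
  (2,4) → (1,2).
  (4,5) → (1,5).
Resulting grid:
# # + - #
- - - - -
+ # # + -
+ - - + -
Unsatisfied now: (1,3).

1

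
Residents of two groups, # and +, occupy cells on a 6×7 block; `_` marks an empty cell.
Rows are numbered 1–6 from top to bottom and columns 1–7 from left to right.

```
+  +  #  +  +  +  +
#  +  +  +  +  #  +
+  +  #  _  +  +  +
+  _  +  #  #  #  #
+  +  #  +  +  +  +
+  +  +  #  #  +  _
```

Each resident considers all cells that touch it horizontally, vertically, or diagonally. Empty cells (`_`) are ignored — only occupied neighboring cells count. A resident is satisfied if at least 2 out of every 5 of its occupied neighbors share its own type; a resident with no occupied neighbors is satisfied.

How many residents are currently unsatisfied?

Row 1: (1,1)+ 2/3 ✓ · (1,2)+ 3/5 ✓ · (1,3)# 0/5 ✗ · (1,4)+ 4/5 ✓ · (1,5)+ 4/5 ✓ · (1,6)+ 4/5 ✓ · (1,7)+ 2/3 ✓
Row 2: (2,1)# 0/5 ✗ · (2,2)+ 5/8 ✓ · (2,3)+ 5/7 ✓ · (2,4)+ 5/7 ✓ · (2,5)+ 6/7 ✓ · (2,6)# 0/8 ✗ · (2,7)+ 4/5 ✓
Row 3: (3,1)+ 3/4 ✓ · (3,2)+ 5/7 ✓ · (3,3)# 1/6 ✗ · (3,5)+ 3/7 ✓ · (3,6)+ 4/8 ✓ · (3,7)+ 2/5 ✓
Row 4: (4,1)+ 4/4 ✓ · (4,3)+ 3/6 ✓ · (4,4)# 3/7 ✓ · (4,5)# 2/7 ✗ · (4,6)# 2/8 ✗ · (4,7)# 1/5 ✗
Row 5: (5,1)+ 4/4 ✓ · (5,2)+ 6/7 ✓ · (5,3)# 2/7 ✗ · (5,4)+ 3/8 ✗ · (5,5)+ 3/8 ✗ · (5,6)+ 3/7 ✓ · (5,7)+ 2/4 ✓
Row 6: (6,1)+ 3/3 ✓ · (6,2)+ 4/5 ✓ · (6,3)+ 3/5 ✓ · (6,4)# 2/5 ✓ · (6,5)# 1/5 ✗ · (6,6)+ 3/4 ✓
Unsatisfied: (1,3), (2,1), (2,6), (3,3), (4,5), (4,6), (4,7), (5,3), (5,4), (5,5), (6,5) — 11 in total.

11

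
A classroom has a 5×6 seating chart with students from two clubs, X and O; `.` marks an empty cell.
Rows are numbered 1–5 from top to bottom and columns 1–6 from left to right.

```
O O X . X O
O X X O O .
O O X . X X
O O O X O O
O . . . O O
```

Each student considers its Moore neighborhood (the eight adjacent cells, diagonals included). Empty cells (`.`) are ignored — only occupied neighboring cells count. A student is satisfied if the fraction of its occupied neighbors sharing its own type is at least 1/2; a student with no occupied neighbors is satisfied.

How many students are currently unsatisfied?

Row 1: (1,1)O 2/3 satisfied · (1,2)O 2/5 not · (1,3)X 2/4 satisfied · (1,5)X 0/3 not · (1,6)O 1/2 satisfied
Row 2: (2,1)O 4/5 satisfied · (2,2)X 3/8 not · (2,3)X 3/6 satisfied · (2,4)O 1/6 not · (2,5)O 2/5 not
Row 3: (3,1)O 4/5 satisfied · (3,2)O 5/8 satisfied · (3,3)X 3/7 not · (3,5)X 2/6 not · (3,6)X 1/4 not
Row 4: (4,1)O 4/4 satisfied · (4,2)O 5/6 satisfied · (4,3)O 2/4 satisfied · (4,4)X 2/5 not · (4,5)O 3/6 satisfied · (4,6)O 3/5 satisfied
Row 5: (5,1)O 2/2 satisfied · (5,5)O 3/4 satisfied · (5,6)O 3/3 satisfied
Unsatisfied: (1,2), (1,5), (2,2), (2,4), (2,5), (3,3), (3,5), (3,6), (4,4) — 9 in total.

9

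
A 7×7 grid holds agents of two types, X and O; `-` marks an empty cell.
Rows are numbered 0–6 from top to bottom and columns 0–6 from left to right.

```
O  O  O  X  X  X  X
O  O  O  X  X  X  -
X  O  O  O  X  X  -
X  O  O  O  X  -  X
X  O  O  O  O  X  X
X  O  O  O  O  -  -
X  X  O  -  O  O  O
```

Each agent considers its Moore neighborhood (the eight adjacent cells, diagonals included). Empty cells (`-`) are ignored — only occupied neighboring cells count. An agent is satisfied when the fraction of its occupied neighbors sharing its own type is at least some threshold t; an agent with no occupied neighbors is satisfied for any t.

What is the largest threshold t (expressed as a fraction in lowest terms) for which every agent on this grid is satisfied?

Row 0: (0,0)O 3/3 · (0,1)O 5/5 · (0,2)O 3/5 · (0,3)X 3/5 · (0,4)X 5/5 · (0,5)X 4/4 · (0,6)X 2/2
Row 1: (1,0)O 4/5 · (1,1)O 7/8 · (1,2)O 6/8 · (1,3)X 4/8 · (1,4)X 7/8 · (1,5)X 6/6
Row 2: (2,0)X 1/5 · (2,1)O 6/8 · (2,2)O 7/8 · (2,3)O 4/8 · (2,4)X 5/7 · (2,5)X 5/5
Row 3: (3,0)X 2/5 · (3,1)O 5/8 · (3,2)O 8/8 · (3,3)O 6/8 · (3,4)X 3/7 · (3,6)X 3/3
Row 4: (4,0)X 2/5 · (4,1)O 5/8 · (4,2)O 8/8 · (4,3)O 7/8 · (4,4)O 4/6 · (4,5)X 3/5 · (4,6)X 2/2
Row 5: (5,0)X 3/5 · (5,1)O 4/8 · (5,2)O 6/7 · (5,3)O 7/7 · (5,4)O 5/6
Row 6: (6,0)X 2/3 · (6,1)X 2/5 · (6,2)O 3/4 · (6,4)O 3/3 · (6,5)O 3/3 · (6,6)O 1/1
The smallest same-type fraction is 1/5 at (2,0), which reduces to 1/5. Any threshold above that leaves this agent unsatisfied.

1/5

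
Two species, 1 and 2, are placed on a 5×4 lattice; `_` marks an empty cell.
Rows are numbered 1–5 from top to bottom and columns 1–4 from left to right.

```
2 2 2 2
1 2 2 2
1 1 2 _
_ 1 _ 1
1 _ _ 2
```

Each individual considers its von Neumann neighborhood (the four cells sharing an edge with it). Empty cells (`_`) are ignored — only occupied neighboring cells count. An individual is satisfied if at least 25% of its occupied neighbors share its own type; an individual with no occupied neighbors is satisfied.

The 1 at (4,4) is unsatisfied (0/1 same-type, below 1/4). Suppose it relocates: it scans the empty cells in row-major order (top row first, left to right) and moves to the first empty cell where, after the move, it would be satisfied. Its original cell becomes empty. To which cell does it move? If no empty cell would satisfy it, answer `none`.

Vacating (4,4). Empty cells in order:
  (3,4): 0/2 same-type → still unsatisfied.
  (4,1): 3/3 same-type → satisfied — stop here.

(4,1)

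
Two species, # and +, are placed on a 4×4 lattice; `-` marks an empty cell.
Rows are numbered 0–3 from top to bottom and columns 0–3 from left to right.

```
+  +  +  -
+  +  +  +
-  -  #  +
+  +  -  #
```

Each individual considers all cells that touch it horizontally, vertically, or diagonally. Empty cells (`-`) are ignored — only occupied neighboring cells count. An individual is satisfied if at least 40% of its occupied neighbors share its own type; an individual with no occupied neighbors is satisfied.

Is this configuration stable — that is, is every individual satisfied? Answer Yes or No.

No

(0,0)+ 3/3 satisfied
(0,1)+ 5/5 satisfied
(0,2)+ 4/4 satisfied
(1,0)+ 3/3 satisfied
(1,1)+ 5/6 satisfied
(1,2)+ 5/6 satisfied
(1,3)+ 3/4 satisfied
(2,2)# 1/6 not
(2,3)+ 2/4 satisfied
(3,0)+ 1/1 satisfied
(3,1)+ 1/2 satisfied
(3,3)# 1/2 satisfied
For instance (2,2) has only 1/6 same-type neighbors, below 2/5.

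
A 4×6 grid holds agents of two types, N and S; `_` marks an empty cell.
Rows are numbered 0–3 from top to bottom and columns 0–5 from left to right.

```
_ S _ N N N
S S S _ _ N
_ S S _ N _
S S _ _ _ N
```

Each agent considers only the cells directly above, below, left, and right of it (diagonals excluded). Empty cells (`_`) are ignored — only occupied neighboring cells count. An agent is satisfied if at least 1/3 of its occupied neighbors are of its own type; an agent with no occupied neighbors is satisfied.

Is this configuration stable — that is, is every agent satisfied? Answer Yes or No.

(0,1)S 1/1 satisfied
(0,3)N 1/1 satisfied
(0,4)N 2/2 satisfied
(0,5)N 2/2 satisfied
(1,0)S 1/1 satisfied
(1,1)S 4/4 satisfied
(1,2)S 2/2 satisfied
(1,5)N 1/1 satisfied
(2,1)S 3/3 satisfied
(2,2)S 2/2 satisfied
(2,4)N 0/0 satisfied
(3,0)S 1/1 satisfied
(3,1)S 2/2 satisfied
(3,5)N 0/0 satisfied
All meet the threshold, so the configuration is stable.

Yes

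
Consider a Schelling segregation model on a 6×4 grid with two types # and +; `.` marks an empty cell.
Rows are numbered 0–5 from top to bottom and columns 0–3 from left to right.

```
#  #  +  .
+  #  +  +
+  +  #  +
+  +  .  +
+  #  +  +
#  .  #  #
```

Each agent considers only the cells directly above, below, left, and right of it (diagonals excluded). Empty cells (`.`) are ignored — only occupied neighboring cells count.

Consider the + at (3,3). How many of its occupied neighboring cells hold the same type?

2

Occupied neighbors of (3,3): (2,3)=+, (4,3)=+.
Same type (+): 2 of 2.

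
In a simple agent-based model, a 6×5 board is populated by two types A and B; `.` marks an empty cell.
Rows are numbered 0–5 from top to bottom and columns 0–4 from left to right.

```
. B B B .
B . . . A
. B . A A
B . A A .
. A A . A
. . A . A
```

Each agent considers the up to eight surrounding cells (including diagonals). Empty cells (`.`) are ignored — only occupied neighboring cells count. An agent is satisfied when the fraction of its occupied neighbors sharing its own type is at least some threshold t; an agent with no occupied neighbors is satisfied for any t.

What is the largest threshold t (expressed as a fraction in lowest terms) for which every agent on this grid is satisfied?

1/2

(0,1)B 2/2
(0,2)B 2/2
(0,3)B 1/2
(1,0)B 2/2
(1,4)A 2/3
(2,1)B 2/3
(2,3)A 4/4
(2,4)A 3/3
(3,0)B 1/2
(3,2)A 4/5
(3,3)A 5/5
(4,1)A 3/4
(4,2)A 4/4
(4,4)A 2/2
(5,2)A 2/2
(5,4)A 1/1
The smallest same-type fraction is 1/2 at (0,3), which reduces to 1/2. Any threshold above that leaves this agent unsatisfied.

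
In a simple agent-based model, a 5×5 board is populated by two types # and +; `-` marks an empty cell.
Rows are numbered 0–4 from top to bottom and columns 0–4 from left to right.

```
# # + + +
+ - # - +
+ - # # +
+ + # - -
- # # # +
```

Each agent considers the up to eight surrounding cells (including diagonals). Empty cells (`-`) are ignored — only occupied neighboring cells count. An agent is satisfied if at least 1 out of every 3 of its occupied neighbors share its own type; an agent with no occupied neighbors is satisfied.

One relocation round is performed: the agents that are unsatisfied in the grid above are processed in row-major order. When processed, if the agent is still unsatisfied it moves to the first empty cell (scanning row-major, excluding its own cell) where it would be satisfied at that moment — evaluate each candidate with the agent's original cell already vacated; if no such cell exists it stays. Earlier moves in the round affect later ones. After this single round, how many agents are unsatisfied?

0

Initially unsatisfied (in order): (4,4).
  (4,4) → (1,1).
Resulting grid:
# # + + +
+ + # - +
+ - # # +
+ + # - -
- # # # -
All satisfied now.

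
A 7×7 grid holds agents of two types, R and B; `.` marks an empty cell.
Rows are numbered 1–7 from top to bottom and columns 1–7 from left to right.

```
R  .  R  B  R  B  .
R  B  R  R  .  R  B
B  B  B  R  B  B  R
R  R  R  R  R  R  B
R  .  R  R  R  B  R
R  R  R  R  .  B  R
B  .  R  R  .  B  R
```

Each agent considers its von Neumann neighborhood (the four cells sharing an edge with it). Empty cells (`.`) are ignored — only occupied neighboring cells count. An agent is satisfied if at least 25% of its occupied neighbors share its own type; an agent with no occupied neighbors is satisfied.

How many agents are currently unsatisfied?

8

Row 1: (1,1)R 1/1 ✓ · (1,3)R 1/2 ✓ · (1,4)B 0/3 ✗ · (1,5)R 0/2 ✗ · (1,6)B 0/2 ✗
Row 2: (2,1)R 1/3 ✓ · (2,2)B 1/3 ✓ · (2,3)R 2/4 ✓ · (2,4)R 2/3 ✓ · (2,6)R 0/3 ✗ · (2,7)B 0/2 ✗
Row 3: (3,1)B 1/3 ✓ · (3,2)B 3/4 ✓ · (3,3)B 1/4 ✓ · (3,4)R 2/4 ✓ · (3,5)B 1/3 ✓ · (3,6)B 1/4 ✓ · (3,7)R 0/3 ✗
Row 4: (4,1)R 2/3 ✓ · (4,2)R 2/3 ✓ · (4,3)R 3/4 ✓ · (4,4)R 4/4 ✓ · (4,5)R 3/4 ✓ · (4,6)R 1/4 ✓ · (4,7)B 0/3 ✗
Row 5: (5,1)R 2/2 ✓ · (5,3)R 3/3 ✓ · (5,4)R 4/4 ✓ · (5,5)R 2/3 ✓ · (5,6)B 1/4 ✓ · (5,7)R 1/3 ✓
Row 6: (6,1)R 2/3 ✓ · (6,2)R 2/2 ✓ · (6,3)R 4/4 ✓ · (6,4)R 3/3 ✓ · (6,6)B 2/3 ✓ · (6,7)R 2/3 ✓
Row 7: (7,1)B 0/1 ✗ · (7,3)R 2/2 ✓ · (7,4)R 2/2 ✓ · (7,6)B 1/2 ✓ · (7,7)R 1/2 ✓
Unsatisfied: (1,4), (1,5), (1,6), (2,6), (2,7), (3,7), (4,7), (7,1) — 8 in total.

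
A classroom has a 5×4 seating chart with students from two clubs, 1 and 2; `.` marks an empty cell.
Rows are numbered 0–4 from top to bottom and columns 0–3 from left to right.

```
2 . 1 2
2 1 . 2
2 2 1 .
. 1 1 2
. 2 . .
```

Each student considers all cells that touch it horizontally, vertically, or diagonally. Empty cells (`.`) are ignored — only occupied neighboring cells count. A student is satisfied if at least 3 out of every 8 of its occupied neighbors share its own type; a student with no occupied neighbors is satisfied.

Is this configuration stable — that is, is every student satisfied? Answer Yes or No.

(0,0)2 1/2 ok
(0,2)1 1/3 unhappy
(0,3)2 1/2 ok
(1,0)2 3/4 ok
(1,1)1 2/6 unhappy
(1,3)2 1/3 unhappy
(2,0)2 2/4 ok
(2,1)2 2/6 unhappy
(2,2)1 3/6 ok
(3,1)1 2/5 ok
(3,2)1 2/5 ok
(3,3)2 0/2 unhappy
(4,1)2 0/2 unhappy
For instance (0,2) has only 1/3 same-type neighbors, below 3/8.

No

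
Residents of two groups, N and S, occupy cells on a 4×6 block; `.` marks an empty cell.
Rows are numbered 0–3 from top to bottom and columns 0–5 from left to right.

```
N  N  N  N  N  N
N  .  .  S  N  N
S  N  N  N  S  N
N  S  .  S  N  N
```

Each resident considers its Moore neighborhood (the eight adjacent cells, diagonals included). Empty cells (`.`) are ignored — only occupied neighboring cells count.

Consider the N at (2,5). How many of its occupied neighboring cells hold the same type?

Occupied neighbors of (2,5): (1,4)=N, (1,5)=N, (2,4)=S, (3,4)=N, (3,5)=N.
Same type (N): 4 of 5.

4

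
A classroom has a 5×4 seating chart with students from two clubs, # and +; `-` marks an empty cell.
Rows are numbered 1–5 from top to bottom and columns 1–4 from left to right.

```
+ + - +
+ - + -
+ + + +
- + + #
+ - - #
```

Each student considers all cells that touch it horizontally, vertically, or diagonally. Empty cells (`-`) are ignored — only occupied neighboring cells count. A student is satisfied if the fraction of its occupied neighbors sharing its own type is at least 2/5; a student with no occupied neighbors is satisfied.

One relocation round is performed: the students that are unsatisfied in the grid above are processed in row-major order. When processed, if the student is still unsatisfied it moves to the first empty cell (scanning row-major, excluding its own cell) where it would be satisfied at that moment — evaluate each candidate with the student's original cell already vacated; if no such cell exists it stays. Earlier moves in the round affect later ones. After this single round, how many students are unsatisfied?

1

Initially unsatisfied (in order): (4,4).
  (4,4): no empty cell satisfies it; stays.
Resulting grid:
+ + - +
+ - + -
+ + + +
- + + #
+ - - #
Unsatisfied now: (4,4).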